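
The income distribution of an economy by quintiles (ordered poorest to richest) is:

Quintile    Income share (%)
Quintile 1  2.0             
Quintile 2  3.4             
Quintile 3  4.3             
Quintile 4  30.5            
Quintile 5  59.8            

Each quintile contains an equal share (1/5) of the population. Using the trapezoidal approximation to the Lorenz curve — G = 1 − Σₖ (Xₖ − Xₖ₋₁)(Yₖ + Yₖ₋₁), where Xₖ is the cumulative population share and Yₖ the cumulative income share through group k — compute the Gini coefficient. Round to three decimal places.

Cumulative income shares Yₖ: 0.0200, 0.0540, 0.0970, 0.4020, 1.0000
Σ (Xₖ−Xₖ₋₁)(Yₖ+Yₖ₋₁) = (1/5)(0.0200+0.0000) + (1/5)(0.0540+0.0200) + (1/5)(0.0970+0.0540) + (1/5)(0.4020+0.0970) + (1/5)(1.0000+0.4020)
  = 0.0040 + 0.0148 + 0.0302 + 0.0998 + 0.2804 = 0.4292
G = 1 − 0.4292 = 0.5708

0.571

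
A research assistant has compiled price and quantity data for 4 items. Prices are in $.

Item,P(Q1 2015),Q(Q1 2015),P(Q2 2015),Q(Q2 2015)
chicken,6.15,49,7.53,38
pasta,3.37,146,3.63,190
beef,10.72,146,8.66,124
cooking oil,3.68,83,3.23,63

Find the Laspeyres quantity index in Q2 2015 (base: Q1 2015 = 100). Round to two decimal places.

91.41

Laspeyres quantity index uses base-period prices as weights.
ΣP(Q1 2015)·Q(Q2 2015) = 6.15×38 + 3.37×190 + 10.72×124 + 3.68×63 = 233.7 + 640.3 + 1329.28 + 231.84 = 2435.12
ΣP(Q1 2015)·Q(Q1 2015) = 6.15×49 + 3.37×146 + 10.72×146 + 3.68×83 = 301.35 + 492.02 + 1565.12 + 305.44 = 2663.93
Index = 2435.12 / 2663.93 × 100 = 91.4108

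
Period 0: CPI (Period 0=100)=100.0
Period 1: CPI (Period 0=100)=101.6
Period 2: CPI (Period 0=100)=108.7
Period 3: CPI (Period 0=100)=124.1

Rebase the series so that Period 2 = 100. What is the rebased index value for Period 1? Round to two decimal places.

Rebased(Period 1) = 101.6 / 108.7 × 100 = 93.4683

93.47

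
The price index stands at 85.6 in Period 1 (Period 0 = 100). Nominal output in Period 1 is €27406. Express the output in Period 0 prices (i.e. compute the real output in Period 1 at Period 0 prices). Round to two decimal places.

Real = Nominal ÷ (Index/100) = 27406 ÷ (85.6/100)
     = 27406 ÷ 0.856 = 32016.3551

32016.36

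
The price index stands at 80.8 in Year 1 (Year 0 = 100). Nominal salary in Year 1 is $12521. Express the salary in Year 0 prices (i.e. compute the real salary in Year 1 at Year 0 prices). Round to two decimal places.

15496.29

Real = Nominal ÷ (Index/100) = 12521 ÷ (80.8/100)
     = 12521 ÷ 0.808 = 15496.2871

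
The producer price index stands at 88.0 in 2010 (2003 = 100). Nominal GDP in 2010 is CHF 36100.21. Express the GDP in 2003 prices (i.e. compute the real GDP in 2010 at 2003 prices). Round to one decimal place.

Real = Nominal ÷ (Index/100) = 36100.21 ÷ (88.0/100)
     = 36100.21 ÷ 0.880 = 41022.9659

41023.0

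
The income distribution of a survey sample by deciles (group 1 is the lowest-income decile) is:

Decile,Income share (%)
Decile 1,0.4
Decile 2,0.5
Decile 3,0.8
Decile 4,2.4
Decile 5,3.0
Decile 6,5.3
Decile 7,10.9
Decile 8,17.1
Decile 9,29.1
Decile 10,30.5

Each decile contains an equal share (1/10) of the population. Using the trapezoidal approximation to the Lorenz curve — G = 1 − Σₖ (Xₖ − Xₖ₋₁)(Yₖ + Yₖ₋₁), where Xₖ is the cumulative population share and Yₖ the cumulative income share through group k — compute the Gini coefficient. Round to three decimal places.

0.580

Cumulative income shares Yₖ: 0.0040, 0.0090, 0.0170, 0.0410, 0.0710, 0.1240, 0.2330, 0.4040, 0.6950, 1.0000
Σ (Xₖ−Xₖ₋₁)(Yₖ+Yₖ₋₁) = (1/10)(0.0040+0.0000) + (1/10)(0.0090+0.0040) + (1/10)(0.0170+0.0090) + (1/10)(0.0410+0.0170) + (1/10)(0.0710+0.0410) + (1/10)(0.1240+0.0710) + (1/10)(0.2330+0.1240) + (1/10)(0.4040+0.2330) + (1/10)(0.6950+0.4040) + (1/10)(1.0000+0.6950)
  = 0.0004 + 0.0013 + 0.0026 + 0.0058 + 0.0112 + 0.0195 + 0.0357 + 0.0637 + 0.1099 + 0.1695 = 0.4196
G = 1 − 0.4196 = 0.5804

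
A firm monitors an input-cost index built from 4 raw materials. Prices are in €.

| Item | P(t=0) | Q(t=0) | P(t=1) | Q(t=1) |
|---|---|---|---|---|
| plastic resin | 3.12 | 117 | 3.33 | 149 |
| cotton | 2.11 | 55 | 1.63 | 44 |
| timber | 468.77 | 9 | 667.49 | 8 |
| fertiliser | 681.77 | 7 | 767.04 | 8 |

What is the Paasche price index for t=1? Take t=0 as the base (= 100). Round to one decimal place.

Paasche price index uses current-period quantities as weights.
ΣP(t=1)·Q(t=1) = 3.33×149 + 1.63×44 + 667.49×8 + 767.04×8 = 496.17 + 71.72 + 5339.92 + 6136.32 = 12044.13
ΣP(t=0)·Q(t=1) = 3.12×149 + 2.11×44 + 468.77×8 + 681.77×8 = 464.88 + 92.84 + 3750.16 + 5454.16 = 9762.04
Index = 12044.13 / 9762.04 × 100 = 123.3772

123.4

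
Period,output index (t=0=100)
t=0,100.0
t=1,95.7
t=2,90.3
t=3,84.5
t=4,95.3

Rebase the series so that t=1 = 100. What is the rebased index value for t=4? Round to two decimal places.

Rebased(t=4) = 95.3 / 95.7 × 100 = 99.5820

99.58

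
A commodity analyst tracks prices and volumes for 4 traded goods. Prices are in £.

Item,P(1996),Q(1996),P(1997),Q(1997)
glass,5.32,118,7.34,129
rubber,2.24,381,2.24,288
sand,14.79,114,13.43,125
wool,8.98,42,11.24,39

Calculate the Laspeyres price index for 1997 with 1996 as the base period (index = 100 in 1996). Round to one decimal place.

105.0

Laspeyres price index uses base-period quantities as weights.
ΣP(1997)·Q(1996) = 7.34×118 + 2.24×381 + 13.43×114 + 11.24×42 = 866.12 + 853.44 + 1531.02 + 472.08 = 3722.66
ΣP(1996)·Q(1996) = 5.32×118 + 2.24×381 + 14.79×114 + 8.98×42 = 627.76 + 853.44 + 1686.06 + 377.16 = 3544.42
Index = 3722.66 / 3544.42 × 100 = 105.0287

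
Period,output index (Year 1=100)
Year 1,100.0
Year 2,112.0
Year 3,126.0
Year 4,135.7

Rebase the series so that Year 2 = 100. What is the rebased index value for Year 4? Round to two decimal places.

Rebased(Year 4) = 135.7 / 112.0 × 100 = 121.1607

121.16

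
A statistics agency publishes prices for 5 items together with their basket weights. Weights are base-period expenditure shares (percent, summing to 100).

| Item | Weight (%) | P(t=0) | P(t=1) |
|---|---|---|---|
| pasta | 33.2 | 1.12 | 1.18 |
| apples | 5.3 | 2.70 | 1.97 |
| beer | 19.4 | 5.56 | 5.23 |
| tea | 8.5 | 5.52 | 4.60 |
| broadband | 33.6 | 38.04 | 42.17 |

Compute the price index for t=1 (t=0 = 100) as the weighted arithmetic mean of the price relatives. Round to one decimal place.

101.4

pasta: 33.2 × (1.18/1.12) = 33.2 × 1.053571 = 34.9786
apples: 5.3 × (1.97/2.70) = 5.3 × 0.729630 = 3.8670
beer: 19.4 × (5.23/5.56) = 19.4 × 0.940647 = 18.2486
tea: 8.5 × (4.60/5.52) = 8.5 × 0.833333 = 7.0833
broadband: 33.6 × (42.17/38.04) = 33.6 × 1.108570 = 37.2479
Index = Σ wᵢ·(p₁ᵢ/p₀ᵢ) = 34.9786 + 3.8670 + 18.2486 + 7.0833 + 37.2479 = 101.4255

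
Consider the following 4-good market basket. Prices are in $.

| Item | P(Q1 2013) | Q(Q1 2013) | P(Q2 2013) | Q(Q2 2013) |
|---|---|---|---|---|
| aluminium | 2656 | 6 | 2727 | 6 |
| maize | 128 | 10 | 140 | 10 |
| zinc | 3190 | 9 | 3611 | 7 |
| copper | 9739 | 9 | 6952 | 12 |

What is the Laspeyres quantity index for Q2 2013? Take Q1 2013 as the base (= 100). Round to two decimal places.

117.10

Laspeyres quantity index uses base-period prices as weights.
ΣP(Q1 2013)·Q(Q2 2013) = 2656×6 + 128×10 + 3190×7 + 9739×12 = 15936 + 1280 + 22330 + 116868 = 156414
ΣP(Q1 2013)·Q(Q1 2013) = 2656×6 + 128×10 + 3190×9 + 9739×9 = 15936 + 1280 + 28710 + 87651 = 133577
Index = 156414 / 133577 × 100 = 117.0965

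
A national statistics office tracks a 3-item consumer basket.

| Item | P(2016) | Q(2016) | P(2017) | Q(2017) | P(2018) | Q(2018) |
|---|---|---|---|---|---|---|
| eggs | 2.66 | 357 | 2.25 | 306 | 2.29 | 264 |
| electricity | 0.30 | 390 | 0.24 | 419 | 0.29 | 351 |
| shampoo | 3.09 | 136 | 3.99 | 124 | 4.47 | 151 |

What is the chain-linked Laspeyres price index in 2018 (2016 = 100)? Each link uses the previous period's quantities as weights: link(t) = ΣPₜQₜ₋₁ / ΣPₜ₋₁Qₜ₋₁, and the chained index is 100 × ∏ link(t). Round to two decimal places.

Link 2016→2017:
ΣP(2017)Q(2016) = 2.25×357 + 0.24×390 + 3.99×136 = 803.25 + 93.6 + 542.64 = 1439.49
ΣP(2016)Q(2016) = 2.66×357 + 0.30×390 + 3.09×136 = 949.62 + 117 + 420.24 = 1486.86
link = 1439.49/1486.86 = 0.968141
Link 2017→2018:
ΣP(2018)Q(2017) = 2.29×306 + 0.29×419 + 4.47×124 = 700.74 + 121.51 + 554.28 = 1376.53
ΣP(2017)Q(2017) = 2.25×306 + 0.24×419 + 3.99×124 = 688.5 + 100.56 + 494.76 = 1283.82
link = 1376.53/1283.82 = 1.072214
Chained index = 100 × 0.968141 × 1.072214 = 103.8054

103.81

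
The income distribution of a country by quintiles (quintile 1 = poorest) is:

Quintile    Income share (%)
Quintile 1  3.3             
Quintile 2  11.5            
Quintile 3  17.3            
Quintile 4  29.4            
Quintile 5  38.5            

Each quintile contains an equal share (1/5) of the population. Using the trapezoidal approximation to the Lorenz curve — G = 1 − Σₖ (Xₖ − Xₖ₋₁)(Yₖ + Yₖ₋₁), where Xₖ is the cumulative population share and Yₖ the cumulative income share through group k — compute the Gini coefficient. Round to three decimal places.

Cumulative income shares Yₖ: 0.0330, 0.1480, 0.3210, 0.6150, 1.0000
Σ (Xₖ−Xₖ₋₁)(Yₖ+Yₖ₋₁) = (1/5)(0.0330+0.0000) + (1/5)(0.1480+0.0330) + (1/5)(0.3210+0.1480) + (1/5)(0.6150+0.3210) + (1/5)(1.0000+0.6150)
  = 0.0066 + 0.0362 + 0.0938 + 0.1872 + 0.3230 = 0.6468
G = 1 − 0.6468 = 0.3532

0.353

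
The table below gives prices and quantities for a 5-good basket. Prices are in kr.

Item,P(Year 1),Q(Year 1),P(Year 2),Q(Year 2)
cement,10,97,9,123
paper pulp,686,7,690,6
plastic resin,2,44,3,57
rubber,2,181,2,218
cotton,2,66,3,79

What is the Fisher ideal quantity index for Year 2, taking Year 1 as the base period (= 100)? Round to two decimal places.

95.26

Laspeyres component (base-period weights):
ΣP(Year 1)Q(Year 2) = 10×123 + 686×6 + 2×57 + 2×218 + 2×79 = 1230 + 4116 + 114 + 436 + 158 = 6054
ΣP(Year 1)Q(Year 1) = 10×97 + 686×7 + 2×44 + 2×181 + 2×66 = 970 + 4802 + 88 + 362 + 132 = 6354
L = 6054 / 6354 × 100 = 95.2786
Paasche component (current-period weights):
ΣP(Year 2)Q(Year 2) = 9×123 + 690×6 + 3×57 + 2×218 + 3×79 = 1107 + 4140 + 171 + 436 + 237 = 6091
ΣP(Year 2)Q(Year 1) = 9×97 + 690×7 + 3×44 + 2×181 + 3×66 = 873 + 4830 + 132 + 362 + 198 = 6395
P = 6091 / 6395 × 100 = 95.2463
Fisher = √(L × P) = √(95.2786 × 95.2463) = 95.2624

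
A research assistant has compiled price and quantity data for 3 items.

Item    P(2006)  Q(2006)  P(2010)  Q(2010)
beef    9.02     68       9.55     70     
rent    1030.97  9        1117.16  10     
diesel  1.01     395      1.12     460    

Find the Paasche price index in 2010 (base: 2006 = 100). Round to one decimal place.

108.3

Paasche price index uses current-period quantities as weights.
ΣP(2010)·Q(2010) = 9.55×70 + 1117.16×10 + 1.12×460 = 668.5 + 11171.6 + 515.2 = 12355.3
ΣP(2006)·Q(2010) = 9.02×70 + 1030.97×10 + 1.01×460 = 631.4 + 10309.7 + 464.6 = 11405.7
Index = 12355.3 / 11405.7 × 100 = 108.3257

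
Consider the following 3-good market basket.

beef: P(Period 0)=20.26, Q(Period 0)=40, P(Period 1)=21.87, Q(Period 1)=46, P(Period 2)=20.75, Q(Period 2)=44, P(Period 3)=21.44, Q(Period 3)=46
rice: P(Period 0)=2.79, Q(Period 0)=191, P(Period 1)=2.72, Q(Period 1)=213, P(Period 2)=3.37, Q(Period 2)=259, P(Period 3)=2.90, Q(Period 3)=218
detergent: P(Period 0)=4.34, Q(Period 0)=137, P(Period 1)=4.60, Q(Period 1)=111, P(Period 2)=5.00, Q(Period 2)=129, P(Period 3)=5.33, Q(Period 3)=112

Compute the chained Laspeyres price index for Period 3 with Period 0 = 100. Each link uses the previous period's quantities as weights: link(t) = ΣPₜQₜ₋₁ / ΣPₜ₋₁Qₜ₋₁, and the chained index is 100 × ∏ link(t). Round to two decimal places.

108.79

Link Period 0→Period 1:
ΣP(Period 1)Q(Period 0) = 21.87×40 + 2.72×191 + 4.60×137 = 874.8 + 519.52 + 630.2 = 2024.52
ΣP(Period 0)Q(Period 0) = 20.26×40 + 2.79×191 + 4.34×137 = 810.4 + 532.89 + 594.58 = 1937.87
link = 2024.52/1937.87 = 1.044714
Link Period 1→Period 2:
ΣP(Period 2)Q(Period 1) = 20.75×46 + 3.37×213 + 5.00×111 = 954.5 + 717.81 + 555 = 2227.31
ΣP(Period 1)Q(Period 1) = 21.87×46 + 2.72×213 + 4.60×111 = 1006.02 + 579.36 + 510.6 = 2095.98
link = 2227.31/2095.98 = 1.062658
Link Period 2→Period 3:
ΣP(Period 3)Q(Period 2) = 21.44×44 + 2.90×259 + 5.33×129 = 943.36 + 751.1 + 687.57 = 2382.03
ΣP(Period 2)Q(Period 2) = 20.75×44 + 3.37×259 + 5.00×129 = 913 + 872.83 + 645 = 2430.83
link = 2382.03/2430.83 = 0.979925
Chained index = 100 × 1.044714 × 1.062658 × 0.979925 = 108.7887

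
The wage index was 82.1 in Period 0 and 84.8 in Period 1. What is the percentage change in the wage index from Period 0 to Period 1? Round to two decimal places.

3.29%

Change = (84.8 − 82.1) / 82.1 × 100
       = 2.7 / 82.1 × 100 = 3.2887%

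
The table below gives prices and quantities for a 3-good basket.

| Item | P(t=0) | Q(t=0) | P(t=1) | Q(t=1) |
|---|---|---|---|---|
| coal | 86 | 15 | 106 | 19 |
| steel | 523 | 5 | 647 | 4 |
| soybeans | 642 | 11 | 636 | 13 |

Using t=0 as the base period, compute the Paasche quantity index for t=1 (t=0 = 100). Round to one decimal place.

Paasche quantity index uses current-period prices as weights.
ΣP(t=1)·Q(t=1) = 106×19 + 647×4 + 636×13 = 2014 + 2588 + 8268 = 12870
ΣP(t=1)·Q(t=0) = 106×15 + 647×5 + 636×11 = 1590 + 3235 + 6996 = 11821
Index = 12870 / 11821 × 100 = 108.8740

108.9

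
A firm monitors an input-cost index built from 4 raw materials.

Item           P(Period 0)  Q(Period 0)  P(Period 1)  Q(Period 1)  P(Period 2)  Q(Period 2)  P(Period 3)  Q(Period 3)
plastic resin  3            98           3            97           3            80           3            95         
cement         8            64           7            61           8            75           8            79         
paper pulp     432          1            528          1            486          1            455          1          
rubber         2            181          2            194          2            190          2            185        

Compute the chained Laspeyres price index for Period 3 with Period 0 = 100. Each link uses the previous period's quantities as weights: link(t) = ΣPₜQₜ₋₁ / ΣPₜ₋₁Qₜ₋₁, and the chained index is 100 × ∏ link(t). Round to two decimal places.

Link Period 0→Period 1:
ΣP(Period 1)Q(Period 0) = 3×98 + 7×64 + 528×1 + 2×181 = 294 + 448 + 528 + 362 = 1632
ΣP(Period 0)Q(Period 0) = 3×98 + 8×64 + 432×1 + 2×181 = 294 + 512 + 432 + 362 = 1600
link = 1632/1600 = 1.020000
Link Period 1→Period 2:
ΣP(Period 2)Q(Period 1) = 3×97 + 8×61 + 486×1 + 2×194 = 291 + 488 + 486 + 388 = 1653
ΣP(Period 1)Q(Period 1) = 3×97 + 7×61 + 528×1 + 2×194 = 291 + 427 + 528 + 388 = 1634
link = 1653/1634 = 1.011628
Link Period 2→Period 3:
ΣP(Period 3)Q(Period 2) = 3×80 + 8×75 + 455×1 + 2×190 = 240 + 600 + 455 + 380 = 1675
ΣP(Period 2)Q(Period 2) = 3×80 + 8×75 + 486×1 + 2×190 = 240 + 600 + 486 + 380 = 1706
link = 1675/1706 = 0.981829
Chained index = 100 × 1.020000 × 1.011628 × 0.981829 = 101.3110

101.31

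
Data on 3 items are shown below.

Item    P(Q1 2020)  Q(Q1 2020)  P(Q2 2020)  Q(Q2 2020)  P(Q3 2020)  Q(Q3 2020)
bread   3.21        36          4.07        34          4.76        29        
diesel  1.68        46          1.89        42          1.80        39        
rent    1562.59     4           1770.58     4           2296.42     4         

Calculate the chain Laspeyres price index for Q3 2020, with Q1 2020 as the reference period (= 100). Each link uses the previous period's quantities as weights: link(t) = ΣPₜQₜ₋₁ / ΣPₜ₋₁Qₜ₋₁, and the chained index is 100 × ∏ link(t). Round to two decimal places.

146.56

Link Q1 2020→Q2 2020:
ΣP(Q2 2020)Q(Q1 2020) = 4.07×36 + 1.89×46 + 1770.58×4 = 146.52 + 86.94 + 7082.32 = 7315.78
ΣP(Q1 2020)Q(Q1 2020) = 3.21×36 + 1.68×46 + 1562.59×4 = 115.56 + 77.28 + 6250.36 = 6443.2
link = 7315.78/6443.2 = 1.135426
Link Q2 2020→Q3 2020:
ΣP(Q3 2020)Q(Q2 2020) = 4.76×34 + 1.80×42 + 2296.42×4 = 161.84 + 75.6 + 9185.68 = 9423.12
ΣP(Q2 2020)Q(Q2 2020) = 4.07×34 + 1.89×42 + 1770.58×4 = 138.38 + 79.38 + 7082.32 = 7300.08
link = 9423.12/7300.08 = 1.290824
Chained index = 100 × 1.135426 × 1.290824 = 146.5636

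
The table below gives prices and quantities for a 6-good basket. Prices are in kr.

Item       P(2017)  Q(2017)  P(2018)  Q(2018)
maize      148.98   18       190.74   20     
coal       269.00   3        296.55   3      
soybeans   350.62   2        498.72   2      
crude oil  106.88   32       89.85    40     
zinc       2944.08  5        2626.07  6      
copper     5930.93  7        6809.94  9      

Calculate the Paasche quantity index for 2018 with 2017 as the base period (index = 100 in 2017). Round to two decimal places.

125.14

Paasche quantity index uses current-period prices as weights.
ΣP(2018)·Q(2018) = 190.74×20 + 296.55×3 + 498.72×2 + 89.85×40 + 2626.07×6 + 6809.94×9 = 3814.8 + 889.65 + 997.44 + 3594 + 15756.42 + 61289.46 = 86341.77
ΣP(2018)·Q(2017) = 190.74×18 + 296.55×3 + 498.72×2 + 89.85×32 + 2626.07×5 + 6809.94×7 = 3433.32 + 889.65 + 997.44 + 2875.2 + 13130.35 + 47669.58 = 68995.54
Index = 86341.77 / 68995.54 × 100 = 125.1411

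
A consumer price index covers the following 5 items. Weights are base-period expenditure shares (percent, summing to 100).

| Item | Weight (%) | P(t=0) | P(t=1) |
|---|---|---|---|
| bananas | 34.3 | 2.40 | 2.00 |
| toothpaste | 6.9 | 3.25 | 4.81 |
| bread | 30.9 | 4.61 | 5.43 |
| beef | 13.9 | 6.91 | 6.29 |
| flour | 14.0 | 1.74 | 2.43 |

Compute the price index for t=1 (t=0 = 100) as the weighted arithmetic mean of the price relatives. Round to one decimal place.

bananas: 34.3 × (2.00/2.40) = 34.3 × 0.833333 = 28.5833
toothpaste: 6.9 × (4.81/3.25) = 6.9 × 1.480000 = 10.2120
bread: 30.9 × (5.43/4.61) = 30.9 × 1.177874 = 36.3963
beef: 13.9 × (6.29/6.91) = 13.9 × 0.910275 = 12.6528
flour: 14.0 × (2.43/1.74) = 14.0 × 1.396552 = 19.5517
Index = Σ wᵢ·(p₁ᵢ/p₀ᵢ) = 28.5833 + 10.2120 + 36.3963 + 12.6528 + 19.5517 = 107.3962

107.4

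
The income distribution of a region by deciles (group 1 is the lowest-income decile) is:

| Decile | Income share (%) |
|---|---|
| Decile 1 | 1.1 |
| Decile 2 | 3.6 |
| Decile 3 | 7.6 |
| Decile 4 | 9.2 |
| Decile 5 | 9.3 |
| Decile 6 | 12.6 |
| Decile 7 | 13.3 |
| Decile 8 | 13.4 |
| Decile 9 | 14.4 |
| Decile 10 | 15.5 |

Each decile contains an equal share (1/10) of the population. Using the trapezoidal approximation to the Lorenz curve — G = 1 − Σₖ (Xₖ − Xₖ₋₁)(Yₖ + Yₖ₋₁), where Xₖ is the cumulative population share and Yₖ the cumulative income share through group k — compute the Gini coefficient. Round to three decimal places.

0.250

Cumulative income shares Yₖ: 0.0110, 0.0470, 0.1230, 0.2150, 0.3080, 0.4340, 0.5670, 0.7010, 0.8450, 1.0000
Σ (Xₖ−Xₖ₋₁)(Yₖ+Yₖ₋₁) = (1/10)(0.0110+0.0000) + (1/10)(0.0470+0.0110) + (1/10)(0.1230+0.0470) + (1/10)(0.2150+0.1230) + (1/10)(0.3080+0.2150) + (1/10)(0.4340+0.3080) + (1/10)(0.5670+0.4340) + (1/10)(0.7010+0.5670) + (1/10)(0.8450+0.7010) + (1/10)(1.0000+0.8450)
  = 0.0011 + 0.0058 + 0.0170 + 0.0338 + 0.0523 + 0.0742 + 0.1001 + 0.1268 + 0.1546 + 0.1845 = 0.7502
G = 1 − 0.7502 = 0.2498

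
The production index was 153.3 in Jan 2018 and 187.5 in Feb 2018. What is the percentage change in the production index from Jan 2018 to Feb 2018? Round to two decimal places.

Change = (187.5 − 153.3) / 153.3 × 100
       = 34.2 / 153.3 × 100 = 22.3092%

22.31%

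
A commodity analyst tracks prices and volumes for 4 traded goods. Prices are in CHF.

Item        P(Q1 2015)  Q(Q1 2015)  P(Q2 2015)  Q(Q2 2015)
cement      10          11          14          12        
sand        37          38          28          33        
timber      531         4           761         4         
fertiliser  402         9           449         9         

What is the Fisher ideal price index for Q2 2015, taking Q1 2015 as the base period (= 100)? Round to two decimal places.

114.92

Laspeyres component (base-period weights):
ΣP(Q2 2015)Q(Q1 2015) = 14×11 + 28×38 + 761×4 + 449×9 = 154 + 1064 + 3044 + 4041 = 8303
ΣP(Q1 2015)Q(Q1 2015) = 10×11 + 37×38 + 531×4 + 402×9 = 110 + 1406 + 2124 + 3618 = 7258
L = 8303 / 7258 × 100 = 114.3979
Paasche component (current-period weights):
ΣP(Q2 2015)Q(Q2 2015) = 14×12 + 28×33 + 761×4 + 449×9 = 168 + 924 + 3044 + 4041 = 8177
ΣP(Q1 2015)Q(Q2 2015) = 10×12 + 37×33 + 531×4 + 402×9 = 120 + 1221 + 2124 + 3618 = 7083
P = 8177 / 7083 × 100 = 115.4454
Fisher = √(L × P) = √(114.3979 × 115.4454) = 114.9205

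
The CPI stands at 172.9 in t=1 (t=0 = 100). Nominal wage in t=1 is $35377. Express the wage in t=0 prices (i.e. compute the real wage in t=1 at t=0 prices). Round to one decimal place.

Real = Nominal ÷ (Index/100) = 35377 ÷ (172.9/100)
     = 35377 ÷ 1.729 = 20460.9601

20461.0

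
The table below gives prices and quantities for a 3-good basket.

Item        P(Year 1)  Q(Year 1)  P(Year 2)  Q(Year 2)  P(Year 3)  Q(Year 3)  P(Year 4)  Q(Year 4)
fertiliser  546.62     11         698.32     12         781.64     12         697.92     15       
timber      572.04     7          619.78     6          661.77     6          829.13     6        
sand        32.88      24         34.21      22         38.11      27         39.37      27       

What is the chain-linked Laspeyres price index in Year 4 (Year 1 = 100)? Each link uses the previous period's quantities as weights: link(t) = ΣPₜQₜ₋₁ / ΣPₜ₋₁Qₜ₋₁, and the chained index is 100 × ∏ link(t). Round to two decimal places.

Link Year 1→Year 2:
ΣP(Year 2)Q(Year 1) = 698.32×11 + 619.78×7 + 34.21×24 = 7681.52 + 4338.46 + 821.04 = 12841.02
ΣP(Year 1)Q(Year 1) = 546.62×11 + 572.04×7 + 32.88×24 = 6012.82 + 4004.28 + 789.12 = 10806.22
link = 12841.02/10806.22 = 1.188299
Link Year 2→Year 3:
ΣP(Year 3)Q(Year 2) = 781.64×12 + 661.77×6 + 38.11×22 = 9379.68 + 3970.62 + 838.42 = 14188.72
ΣP(Year 2)Q(Year 2) = 698.32×12 + 619.78×6 + 34.21×22 = 8379.84 + 3718.68 + 752.62 = 12851.14
link = 14188.72/12851.14 = 1.104083
Link Year 3→Year 4:
ΣP(Year 4)Q(Year 3) = 697.92×12 + 829.13×6 + 39.37×27 = 8375.04 + 4974.78 + 1062.99 = 14412.81
ΣP(Year 3)Q(Year 3) = 781.64×12 + 661.77×6 + 38.11×27 = 9379.68 + 3970.62 + 1028.97 = 14379.27
link = 14412.81/14379.27 = 1.002333
Chained index = 100 × 1.188299 × 1.104083 × 1.002333 = 131.5040

131.50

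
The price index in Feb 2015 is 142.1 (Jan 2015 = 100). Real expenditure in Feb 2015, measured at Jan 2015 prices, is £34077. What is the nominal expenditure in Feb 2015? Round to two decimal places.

48423.42

Nominal = Real × (Index/100) = 34077 × (142.1/100)
        = 34077 × 1.421 = 48423.4170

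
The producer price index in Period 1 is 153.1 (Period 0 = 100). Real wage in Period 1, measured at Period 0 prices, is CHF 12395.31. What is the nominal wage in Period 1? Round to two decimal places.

Nominal = Real × (Index/100) = 12395.31 × (153.1/100)
        = 12395.31 × 1.531 = 18977.2196

18977.22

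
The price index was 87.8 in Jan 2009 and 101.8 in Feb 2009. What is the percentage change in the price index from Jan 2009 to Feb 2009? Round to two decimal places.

15.95%

Change = (101.8 − 87.8) / 87.8 × 100
       = 14.0 / 87.8 × 100 = 15.9453%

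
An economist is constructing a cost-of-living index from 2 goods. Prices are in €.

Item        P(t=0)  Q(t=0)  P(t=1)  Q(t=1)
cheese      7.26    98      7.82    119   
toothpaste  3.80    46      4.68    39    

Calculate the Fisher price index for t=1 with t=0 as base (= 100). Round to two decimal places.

110.37

Laspeyres component (base-period weights):
ΣP(t=1)Q(t=0) = 7.82×98 + 4.68×46 = 766.36 + 215.28 = 981.64
ΣP(t=0)Q(t=0) = 7.26×98 + 3.80×46 = 711.48 + 174.8 = 886.28
L = 981.64 / 886.28 × 100 = 110.7596
Paasche component (current-period weights):
ΣP(t=1)Q(t=1) = 7.82×119 + 4.68×39 = 930.58 + 182.52 = 1113.1
ΣP(t=0)Q(t=1) = 7.26×119 + 3.80×39 = 863.94 + 148.2 = 1012.14
P = 1113.1 / 1012.14 × 100 = 109.9749
Fisher = √(L × P) = √(110.7596 × 109.9749) = 110.3665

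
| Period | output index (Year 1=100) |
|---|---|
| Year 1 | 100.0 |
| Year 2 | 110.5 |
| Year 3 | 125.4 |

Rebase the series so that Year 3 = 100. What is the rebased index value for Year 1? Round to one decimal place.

Rebased(Year 1) = 100.0 / 125.4 × 100 = 79.7448

79.7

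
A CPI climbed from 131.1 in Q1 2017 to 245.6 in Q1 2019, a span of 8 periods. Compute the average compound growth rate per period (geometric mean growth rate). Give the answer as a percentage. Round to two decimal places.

Growth factor = (245.6/131.1)^(1/8) = (1.873379)^(1/8) = 1.081629
Growth rate = 1.081629 − 1 = 0.081629 = 8.1629%

8.16%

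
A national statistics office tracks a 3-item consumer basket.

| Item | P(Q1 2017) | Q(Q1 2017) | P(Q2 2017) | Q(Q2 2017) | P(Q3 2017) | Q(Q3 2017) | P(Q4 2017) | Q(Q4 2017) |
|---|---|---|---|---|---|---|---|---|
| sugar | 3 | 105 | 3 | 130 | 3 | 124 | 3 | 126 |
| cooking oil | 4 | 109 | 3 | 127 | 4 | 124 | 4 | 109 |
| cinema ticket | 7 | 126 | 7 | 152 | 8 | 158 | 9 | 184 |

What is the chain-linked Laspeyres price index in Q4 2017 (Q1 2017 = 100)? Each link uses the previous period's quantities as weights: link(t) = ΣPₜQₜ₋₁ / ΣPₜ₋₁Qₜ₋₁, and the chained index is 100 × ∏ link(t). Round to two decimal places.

Link Q1 2017→Q2 2017:
ΣP(Q2 2017)Q(Q1 2017) = 3×105 + 3×109 + 7×126 = 315 + 327 + 882 = 1524
ΣP(Q1 2017)Q(Q1 2017) = 3×105 + 4×109 + 7×126 = 315 + 436 + 882 = 1633
link = 1524/1633 = 0.933252
Link Q2 2017→Q3 2017:
ΣP(Q3 2017)Q(Q2 2017) = 3×130 + 4×127 + 8×152 = 390 + 508 + 1216 = 2114
ΣP(Q2 2017)Q(Q2 2017) = 3×130 + 3×127 + 7×152 = 390 + 381 + 1064 = 1835
link = 2114/1835 = 1.152044
Link Q3 2017→Q4 2017:
ΣP(Q4 2017)Q(Q3 2017) = 3×124 + 4×124 + 9×158 = 372 + 496 + 1422 = 2290
ΣP(Q3 2017)Q(Q3 2017) = 3×124 + 4×124 + 8×158 = 372 + 496 + 1264 = 2132
link = 2290/2132 = 1.074109
Chained index = 100 × 0.933252 × 1.152044 × 1.074109 = 115.4824

115.48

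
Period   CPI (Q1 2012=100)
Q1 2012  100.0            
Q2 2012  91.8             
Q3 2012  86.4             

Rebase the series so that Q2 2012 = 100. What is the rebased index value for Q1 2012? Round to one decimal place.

Rebased(Q1 2012) = 100.0 / 91.8 × 100 = 108.9325

108.9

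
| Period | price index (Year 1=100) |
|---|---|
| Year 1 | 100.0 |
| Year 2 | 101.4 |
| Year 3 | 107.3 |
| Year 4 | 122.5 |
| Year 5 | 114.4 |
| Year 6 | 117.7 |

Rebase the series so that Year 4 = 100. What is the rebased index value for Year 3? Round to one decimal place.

87.6

Rebased(Year 3) = 107.3 / 122.5 × 100 = 87.5918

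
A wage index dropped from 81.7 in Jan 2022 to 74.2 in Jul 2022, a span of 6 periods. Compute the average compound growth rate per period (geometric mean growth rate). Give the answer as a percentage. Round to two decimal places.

Growth factor = (74.2/81.7)^(1/6) = (0.908201)^(1/6) = 0.984080
Growth rate = 0.984080 − 1 = -0.015920 = -1.5920%

-1.59%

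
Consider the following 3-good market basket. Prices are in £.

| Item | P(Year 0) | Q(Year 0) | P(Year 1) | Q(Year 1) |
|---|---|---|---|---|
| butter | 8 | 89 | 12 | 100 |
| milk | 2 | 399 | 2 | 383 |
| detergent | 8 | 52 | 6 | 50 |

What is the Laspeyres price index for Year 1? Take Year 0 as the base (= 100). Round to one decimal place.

113.1

Laspeyres price index uses base-period quantities as weights.
ΣP(Year 1)·Q(Year 0) = 12×89 + 2×399 + 6×52 = 1068 + 798 + 312 = 2178
ΣP(Year 0)·Q(Year 0) = 8×89 + 2×399 + 8×52 = 712 + 798 + 416 = 1926
Index = 2178 / 1926 × 100 = 113.0841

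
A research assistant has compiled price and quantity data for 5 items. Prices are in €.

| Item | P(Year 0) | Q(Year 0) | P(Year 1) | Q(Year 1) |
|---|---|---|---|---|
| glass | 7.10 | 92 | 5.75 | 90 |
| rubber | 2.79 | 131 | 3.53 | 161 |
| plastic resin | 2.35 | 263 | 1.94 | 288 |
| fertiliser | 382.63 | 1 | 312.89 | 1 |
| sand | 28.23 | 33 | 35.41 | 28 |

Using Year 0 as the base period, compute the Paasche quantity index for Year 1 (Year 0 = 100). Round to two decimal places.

98.86

Paasche quantity index uses current-period prices as weights.
ΣP(Year 1)·Q(Year 1) = 5.75×90 + 3.53×161 + 1.94×288 + 312.89×1 + 35.41×28 = 517.5 + 568.33 + 558.72 + 312.89 + 991.48 = 2948.92
ΣP(Year 1)·Q(Year 0) = 5.75×92 + 3.53×131 + 1.94×263 + 312.89×1 + 35.41×33 = 529 + 462.43 + 510.22 + 312.89 + 1168.53 = 2983.07
Index = 2948.92 / 2983.07 × 100 = 98.8552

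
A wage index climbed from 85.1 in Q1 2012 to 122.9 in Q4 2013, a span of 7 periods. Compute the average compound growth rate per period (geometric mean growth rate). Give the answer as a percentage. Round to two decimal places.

Growth factor = (122.9/85.1)^(1/7) = (1.444183)^(1/7) = 1.053909
Growth rate = 1.053909 − 1 = 0.053909 = 5.3909%

5.39%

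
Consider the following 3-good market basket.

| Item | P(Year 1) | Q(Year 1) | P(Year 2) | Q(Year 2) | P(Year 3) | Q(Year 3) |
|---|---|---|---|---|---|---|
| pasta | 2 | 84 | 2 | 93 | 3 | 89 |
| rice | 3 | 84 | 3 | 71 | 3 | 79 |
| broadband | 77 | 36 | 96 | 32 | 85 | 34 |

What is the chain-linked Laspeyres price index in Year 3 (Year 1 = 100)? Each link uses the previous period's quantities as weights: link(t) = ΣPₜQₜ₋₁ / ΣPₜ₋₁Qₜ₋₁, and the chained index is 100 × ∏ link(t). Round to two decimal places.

Link Year 1→Year 2:
ΣP(Year 2)Q(Year 1) = 2×84 + 3×84 + 96×36 = 168 + 252 + 3456 = 3876
ΣP(Year 1)Q(Year 1) = 2×84 + 3×84 + 77×36 = 168 + 252 + 2772 = 3192
link = 3876/3192 = 1.214286
Link Year 2→Year 3:
ΣP(Year 3)Q(Year 2) = 3×93 + 3×71 + 85×32 = 279 + 213 + 2720 = 3212
ΣP(Year 2)Q(Year 2) = 2×93 + 3×71 + 96×32 = 186 + 213 + 3072 = 3471
link = 3212/3471 = 0.925382
Chained index = 100 × 1.214286 × 0.925382 = 112.3678

112.37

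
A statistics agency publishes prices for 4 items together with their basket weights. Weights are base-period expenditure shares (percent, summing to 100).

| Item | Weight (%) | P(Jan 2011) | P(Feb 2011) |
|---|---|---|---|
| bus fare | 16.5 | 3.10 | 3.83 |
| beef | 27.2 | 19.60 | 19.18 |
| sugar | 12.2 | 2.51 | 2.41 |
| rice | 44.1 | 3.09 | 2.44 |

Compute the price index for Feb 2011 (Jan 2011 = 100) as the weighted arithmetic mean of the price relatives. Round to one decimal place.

93.5

bus fare: 16.5 × (3.83/3.10) = 16.5 × 1.235484 = 20.3855
beef: 27.2 × (19.18/19.60) = 27.2 × 0.978571 = 26.6171
sugar: 12.2 × (2.41/2.51) = 12.2 × 0.960159 = 11.7139
rice: 44.1 × (2.44/3.09) = 44.1 × 0.789644 = 34.8233
Index = Σ wᵢ·(p₁ᵢ/p₀ᵢ) = 20.3855 + 26.6171 + 11.7139 + 34.8233 = 93.5399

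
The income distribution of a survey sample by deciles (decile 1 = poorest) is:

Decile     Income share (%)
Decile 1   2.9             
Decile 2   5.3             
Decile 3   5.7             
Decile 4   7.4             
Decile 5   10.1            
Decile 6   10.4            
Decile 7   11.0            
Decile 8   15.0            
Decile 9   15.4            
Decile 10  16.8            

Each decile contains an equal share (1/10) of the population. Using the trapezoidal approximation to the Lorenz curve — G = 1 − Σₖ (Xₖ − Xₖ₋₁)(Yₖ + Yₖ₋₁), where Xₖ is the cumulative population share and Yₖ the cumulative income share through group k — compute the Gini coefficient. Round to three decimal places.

Cumulative income shares Yₖ: 0.0290, 0.0820, 0.1390, 0.2130, 0.3140, 0.4180, 0.5280, 0.6780, 0.8320, 1.0000
Σ (Xₖ−Xₖ₋₁)(Yₖ+Yₖ₋₁) = (1/10)(0.0290+0.0000) + (1/10)(0.0820+0.0290) + (1/10)(0.1390+0.0820) + (1/10)(0.2130+0.1390) + (1/10)(0.3140+0.2130) + (1/10)(0.4180+0.3140) + (1/10)(0.5280+0.4180) + (1/10)(0.6780+0.5280) + (1/10)(0.8320+0.6780) + (1/10)(1.0000+0.8320)
  = 0.0029 + 0.0111 + 0.0221 + 0.0352 + 0.0527 + 0.0732 + 0.0946 + 0.1206 + 0.1510 + 0.1832 = 0.7466
G = 1 − 0.7466 = 0.2534

0.253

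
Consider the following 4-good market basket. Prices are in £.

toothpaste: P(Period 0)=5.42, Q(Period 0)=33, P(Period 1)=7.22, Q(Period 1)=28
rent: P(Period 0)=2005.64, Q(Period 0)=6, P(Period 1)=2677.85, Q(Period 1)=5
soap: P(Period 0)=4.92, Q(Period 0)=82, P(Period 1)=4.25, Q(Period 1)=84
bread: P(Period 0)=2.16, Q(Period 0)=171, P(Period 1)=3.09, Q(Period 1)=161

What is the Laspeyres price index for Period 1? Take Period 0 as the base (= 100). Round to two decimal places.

Laspeyres price index uses base-period quantities as weights.
ΣP(Period 1)·Q(Period 0) = 7.22×33 + 2677.85×6 + 4.25×82 + 3.09×171 = 238.26 + 16067.1 + 348.5 + 528.39 = 17182.25
ΣP(Period 0)·Q(Period 0) = 5.42×33 + 2005.64×6 + 4.92×82 + 2.16×171 = 178.86 + 12033.84 + 403.44 + 369.36 = 12985.5
Index = 17182.25 / 12985.5 × 100 = 132.3187

132.32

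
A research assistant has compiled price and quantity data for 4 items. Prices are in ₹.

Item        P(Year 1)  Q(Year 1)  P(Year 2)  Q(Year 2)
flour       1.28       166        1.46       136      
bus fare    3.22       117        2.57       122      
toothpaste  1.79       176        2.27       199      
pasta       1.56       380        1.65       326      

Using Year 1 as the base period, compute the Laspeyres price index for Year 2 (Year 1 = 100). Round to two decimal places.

Laspeyres price index uses base-period quantities as weights.
ΣP(Year 2)·Q(Year 1) = 1.46×166 + 2.57×117 + 2.27×176 + 1.65×380 = 242.36 + 300.69 + 399.52 + 627 = 1569.57
ΣP(Year 1)·Q(Year 1) = 1.28×166 + 3.22×117 + 1.79×176 + 1.56×380 = 212.48 + 376.74 + 315.04 + 592.8 = 1497.06
Index = 1569.57 / 1497.06 × 100 = 104.8435

104.84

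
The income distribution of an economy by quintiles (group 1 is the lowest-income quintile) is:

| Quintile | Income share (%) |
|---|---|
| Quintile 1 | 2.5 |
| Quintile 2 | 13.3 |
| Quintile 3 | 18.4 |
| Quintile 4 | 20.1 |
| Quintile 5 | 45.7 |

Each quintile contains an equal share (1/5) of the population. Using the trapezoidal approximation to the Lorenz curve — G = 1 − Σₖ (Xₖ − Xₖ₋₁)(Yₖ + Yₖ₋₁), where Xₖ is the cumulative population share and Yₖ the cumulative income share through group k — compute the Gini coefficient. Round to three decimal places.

Cumulative income shares Yₖ: 0.0250, 0.1580, 0.3420, 0.5430, 1.0000
Σ (Xₖ−Xₖ₋₁)(Yₖ+Yₖ₋₁) = (1/5)(0.0250+0.0000) + (1/5)(0.1580+0.0250) + (1/5)(0.3420+0.1580) + (1/5)(0.5430+0.3420) + (1/5)(1.0000+0.5430)
  = 0.0050 + 0.0366 + 0.1000 + 0.1770 + 0.3086 = 0.6272
G = 1 − 0.6272 = 0.3728

0.373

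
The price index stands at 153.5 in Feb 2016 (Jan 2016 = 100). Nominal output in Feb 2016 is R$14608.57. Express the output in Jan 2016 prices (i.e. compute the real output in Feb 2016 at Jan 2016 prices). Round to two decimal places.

9516.98

Real = Nominal ÷ (Index/100) = 14608.57 ÷ (153.5/100)
     = 14608.57 ÷ 1.535 = 9516.9837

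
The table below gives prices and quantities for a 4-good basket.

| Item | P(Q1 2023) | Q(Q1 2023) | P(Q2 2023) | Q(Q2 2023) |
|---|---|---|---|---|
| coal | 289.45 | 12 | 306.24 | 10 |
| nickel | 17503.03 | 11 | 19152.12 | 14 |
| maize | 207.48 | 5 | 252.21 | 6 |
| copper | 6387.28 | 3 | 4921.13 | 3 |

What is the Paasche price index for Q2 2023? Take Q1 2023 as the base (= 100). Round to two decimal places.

107.13

Paasche price index uses current-period quantities as weights.
ΣP(Q2 2023)·Q(Q2 2023) = 306.24×10 + 19152.12×14 + 252.21×6 + 4921.13×3 = 3062.4 + 268129.68 + 1513.26 + 14763.39 = 287468.73
ΣP(Q1 2023)·Q(Q2 2023) = 289.45×10 + 17503.03×14 + 207.48×6 + 6387.28×3 = 2894.5 + 245042.42 + 1244.88 + 19161.84 = 268343.64
Index = 287468.73 / 268343.64 × 100 = 107.1271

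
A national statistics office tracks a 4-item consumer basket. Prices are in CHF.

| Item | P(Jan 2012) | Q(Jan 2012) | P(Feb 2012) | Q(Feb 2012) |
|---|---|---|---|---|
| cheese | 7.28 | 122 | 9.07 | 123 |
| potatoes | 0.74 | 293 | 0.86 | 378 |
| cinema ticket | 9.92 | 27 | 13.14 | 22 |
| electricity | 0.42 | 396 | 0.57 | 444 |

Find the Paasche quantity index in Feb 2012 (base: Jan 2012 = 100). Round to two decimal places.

102.26

Paasche quantity index uses current-period prices as weights.
ΣP(Feb 2012)·Q(Feb 2012) = 9.07×123 + 0.86×378 + 13.14×22 + 0.57×444 = 1115.61 + 325.08 + 289.08 + 253.08 = 1982.85
ΣP(Feb 2012)·Q(Jan 2012) = 9.07×122 + 0.86×293 + 13.14×27 + 0.57×396 = 1106.54 + 251.98 + 354.78 + 225.72 = 1939.02
Index = 1982.85 / 1939.02 × 100 = 102.2604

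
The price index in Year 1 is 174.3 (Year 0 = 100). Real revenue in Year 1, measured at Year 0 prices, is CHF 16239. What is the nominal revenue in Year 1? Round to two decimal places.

28304.58

Nominal = Real × (Index/100) = 16239 × (174.3/100)
        = 16239 × 1.743 = 28304.5770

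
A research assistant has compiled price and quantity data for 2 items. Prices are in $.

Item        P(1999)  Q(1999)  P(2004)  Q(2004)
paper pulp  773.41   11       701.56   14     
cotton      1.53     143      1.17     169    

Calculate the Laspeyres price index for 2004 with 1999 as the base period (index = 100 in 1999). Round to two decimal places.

Laspeyres price index uses base-period quantities as weights.
ΣP(2004)·Q(1999) = 701.56×11 + 1.17×143 = 7717.16 + 167.31 = 7884.47
ΣP(1999)·Q(1999) = 773.41×11 + 1.53×143 = 8507.51 + 218.79 = 8726.3
Index = 7884.47 / 8726.3 × 100 = 90.3530

90.35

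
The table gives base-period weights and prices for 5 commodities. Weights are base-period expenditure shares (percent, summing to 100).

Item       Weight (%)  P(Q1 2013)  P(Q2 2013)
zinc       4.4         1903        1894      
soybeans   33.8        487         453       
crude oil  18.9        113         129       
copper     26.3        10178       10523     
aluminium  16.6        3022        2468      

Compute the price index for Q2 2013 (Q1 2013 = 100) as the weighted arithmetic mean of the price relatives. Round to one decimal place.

zinc: 4.4 × (1894/1903) = 4.4 × 0.995271 = 4.3792
soybeans: 33.8 × (453/487) = 33.8 × 0.930185 = 31.4402
crude oil: 18.9 × (129/113) = 18.9 × 1.141593 = 21.5761
copper: 26.3 × (10523/10178) = 26.3 × 1.033897 = 27.1915
aluminium: 16.6 × (2468/3022) = 16.6 × 0.816678 = 13.5568
Index = Σ wᵢ·(p₁ᵢ/p₀ᵢ) = 4.3792 + 31.4402 + 21.5761 + 27.1915 + 13.5568 = 98.1439

98.1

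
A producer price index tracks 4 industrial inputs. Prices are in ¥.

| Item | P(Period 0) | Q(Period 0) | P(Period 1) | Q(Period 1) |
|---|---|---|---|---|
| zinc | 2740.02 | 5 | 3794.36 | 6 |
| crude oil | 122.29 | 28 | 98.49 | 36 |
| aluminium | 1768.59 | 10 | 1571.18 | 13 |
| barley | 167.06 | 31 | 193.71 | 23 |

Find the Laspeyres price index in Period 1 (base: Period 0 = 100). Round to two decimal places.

Laspeyres price index uses base-period quantities as weights.
ΣP(Period 1)·Q(Period 0) = 3794.36×5 + 98.49×28 + 1571.18×10 + 193.71×31 = 18971.8 + 2757.72 + 15711.8 + 6005.01 = 43446.33
ΣP(Period 0)·Q(Period 0) = 2740.02×5 + 122.29×28 + 1768.59×10 + 167.06×31 = 13700.1 + 3424.12 + 17685.9 + 5178.86 = 39988.98
Index = 43446.33 / 39988.98 × 100 = 108.6458

108.65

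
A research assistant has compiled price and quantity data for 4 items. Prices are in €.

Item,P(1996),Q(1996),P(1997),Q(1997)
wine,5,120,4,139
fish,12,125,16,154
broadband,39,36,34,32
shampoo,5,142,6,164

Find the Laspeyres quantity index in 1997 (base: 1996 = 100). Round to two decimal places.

109.42

Laspeyres quantity index uses base-period prices as weights.
ΣP(1996)·Q(1997) = 5×139 + 12×154 + 39×32 + 5×164 = 695 + 1848 + 1248 + 820 = 4611
ΣP(1996)·Q(1996) = 5×120 + 12×125 + 39×36 + 5×142 = 600 + 1500 + 1404 + 710 = 4214
Index = 4611 / 4214 × 100 = 109.4210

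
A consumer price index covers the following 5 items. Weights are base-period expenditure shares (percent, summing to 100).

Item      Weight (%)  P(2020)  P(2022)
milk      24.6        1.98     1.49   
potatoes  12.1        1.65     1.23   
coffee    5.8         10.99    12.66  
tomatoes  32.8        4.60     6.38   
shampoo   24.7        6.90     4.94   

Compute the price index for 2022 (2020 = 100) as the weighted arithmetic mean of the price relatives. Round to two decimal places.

milk: 24.6 × (1.49/1.98) = 24.6 × 0.752525 = 18.5121
potatoes: 12.1 × (1.23/1.65) = 12.1 × 0.745455 = 9.0200
coffee: 5.8 × (12.66/10.99) = 5.8 × 1.151956 = 6.6813
tomatoes: 32.8 × (6.38/4.60) = 32.8 × 1.386957 = 45.4922
shampoo: 24.7 × (4.94/6.90) = 24.7 × 0.715942 = 17.6838
Index = Σ wᵢ·(p₁ᵢ/p₀ᵢ) = 18.5121 + 9.0200 + 6.6813 + 45.4922 + 17.6838 = 97.3894

97.39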